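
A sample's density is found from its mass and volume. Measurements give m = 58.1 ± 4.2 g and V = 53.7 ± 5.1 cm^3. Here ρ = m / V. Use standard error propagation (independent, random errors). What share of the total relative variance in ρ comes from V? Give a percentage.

63.3%

(δρ/ρ)² = (1·δm/m)² + (-1·δV/V)²
  m term: (1×0.0723)² = 0.00523
  V term: (-1×0.0950)² = 0.00902
Total = 0.0142. Share from V = 0.00902/0.0142 = 0.633.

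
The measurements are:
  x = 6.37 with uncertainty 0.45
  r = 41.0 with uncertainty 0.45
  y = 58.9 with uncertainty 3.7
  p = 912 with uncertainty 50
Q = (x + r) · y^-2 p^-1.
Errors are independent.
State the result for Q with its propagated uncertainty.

Let u = x + r = 47.4. δu = √(δx² + δr²) = √(0.203 + 0.203) = 0.636, so δu/u = 0.0134.
Q is then a monomial in u, y, p:
δQ/Q = √((δu/u)² + (-2·δy/y)² + (-1·δp/p)²) = √(0.000180 + 0.0158 + 0.00301) = 0.138
Q = 1.5e-05, so δQ = 0.138 × 1.5e-05 = 2.06e-06.

(1.50 ± 0.206) × 10^-5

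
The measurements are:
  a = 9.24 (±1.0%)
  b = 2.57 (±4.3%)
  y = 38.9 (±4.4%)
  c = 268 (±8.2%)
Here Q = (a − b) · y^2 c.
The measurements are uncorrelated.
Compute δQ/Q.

0.122

Let u = a − b = 6.67. δu = √(δa² + δb²) = √(0.00854 + 0.0122) = 0.144, so δu/u = 0.0216.
Q is then a monomial in u, y, c:
δQ/Q = √((δu/u)² + (2·δy/y)² + (1·δc/c)²) = √(0.000466 + 0.00774 + 0.00672) = 0.122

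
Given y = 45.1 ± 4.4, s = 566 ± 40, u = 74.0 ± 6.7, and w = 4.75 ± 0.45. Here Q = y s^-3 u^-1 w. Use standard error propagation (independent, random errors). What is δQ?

Relative error in a monomial: (δQ/Q)² = Σ (nᵢ · δxᵢ/xᵢ)².
  (1·δy/y)² = (1×0.0976)² = 0.00952;  (-3·δs/s)² = (-3×0.0707)² = 0.0449;  (-1·δu/u)² = (-1×0.0905)² = 0.00820;  (1·δw/w)² = (1×0.0947)² = 0.00898
δQ/Q = √(0.0716) = 0.268
Q = 1.6e-08, so δQ = 0.268 × 1.6e-08 = 4.27e-09.

4.27e-09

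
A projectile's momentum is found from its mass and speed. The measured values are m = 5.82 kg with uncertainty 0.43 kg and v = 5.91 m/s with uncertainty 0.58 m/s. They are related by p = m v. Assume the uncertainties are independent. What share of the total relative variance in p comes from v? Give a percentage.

(δp/p)² = (1·δm/m)² + (1·δv/v)²
  m term: (1×0.0739)² = 0.00546
  v term: (1×0.0981)² = 0.00963
Total = 0.0151. Share from v = 0.00963/0.0151 = 0.638.

63.8%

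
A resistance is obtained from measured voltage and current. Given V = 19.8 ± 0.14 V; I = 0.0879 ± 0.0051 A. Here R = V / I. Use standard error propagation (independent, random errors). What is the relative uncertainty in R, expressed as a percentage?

Since R is a product/quotient, work with relative uncertainties:
  (1·δV/V)² = (1×0.00707)² = 5e-05;  (-1·δI/I)² = (-1×0.0580)² = 0.00337
δR/R = √(0.00342) = 0.0584

5.84%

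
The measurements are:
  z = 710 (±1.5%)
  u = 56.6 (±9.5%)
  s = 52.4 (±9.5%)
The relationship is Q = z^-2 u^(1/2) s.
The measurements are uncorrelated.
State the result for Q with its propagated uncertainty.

Relative error in a monomial: (δQ/Q)² = Σ (nᵢ · δxᵢ/xᵢ)².
  (-2·δz/z)² = (-2×0.0150)² = 0.000900;  (½·δu/u)² = (0.5×0.0950)² = 0.00226;  (1·δs/s)² = (1×0.0950)² = 0.00903
δQ/Q = √(0.0122) = 0.110
Q = 0.000782, so δQ = 0.110 × 0.000782 = 8.63e-05.

(7.82 ± 0.863) × 10^-4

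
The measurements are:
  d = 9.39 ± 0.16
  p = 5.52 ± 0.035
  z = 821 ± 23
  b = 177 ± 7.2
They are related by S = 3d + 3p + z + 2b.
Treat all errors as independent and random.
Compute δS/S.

Absolute uncertainties add in quadrature for a linear combination:
  (3·δd)² = 0.230;  (3·δp)² = 0.0110;  (δz)² = 529;  (2·δb)² = 207
δS = √(737) = 27.1
S = 1220, so δS/S = 27.1/1220 = 0.0223.

0.0223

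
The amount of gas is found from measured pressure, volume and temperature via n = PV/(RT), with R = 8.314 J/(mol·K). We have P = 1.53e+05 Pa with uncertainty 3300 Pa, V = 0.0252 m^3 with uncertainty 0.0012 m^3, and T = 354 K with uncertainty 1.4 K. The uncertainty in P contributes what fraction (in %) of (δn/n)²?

16.9%

(δn/n)² = (1·δP/P)² + (1·δV/V)² + (-1·δT/T)²
  P term: (1×0.0216)² = 0.000465
  V term: (1×0.0476)² = 0.00227
  T term: (-1×0.00395)² = 1.56e-05
Total = 0.00275. Share from P = 0.000465/0.00275 = 0.169.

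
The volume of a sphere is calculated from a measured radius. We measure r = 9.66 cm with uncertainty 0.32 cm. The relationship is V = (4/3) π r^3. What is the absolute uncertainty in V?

375 cm^3

For a monomial V ∝ r^3, fractional errors add in quadrature:
  (3·δr/r)² = (3×0.0331)² = 0.00988
δV/V = √(0.00988) = 0.0994
V = 3780 cm^3, so δV = 0.0994 × 3780 = 375 cm^3.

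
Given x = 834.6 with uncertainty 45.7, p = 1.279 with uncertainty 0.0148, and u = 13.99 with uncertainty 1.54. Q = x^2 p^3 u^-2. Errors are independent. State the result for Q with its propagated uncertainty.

For a monomial Q ∝ x^2, p^3, u^-2, fractional errors add in quadrature:
  (2·δx/x)² = (2×0.0548)² = 0.0120;  (3·δp/p)² = (3×0.0116)² = 0.00121;  (-2·δu/u)² = (-2×0.110)² = 0.0485
δQ/Q = √(0.0617) = 0.248
Q = 7446, so δQ = 0.248 × 7446 = 1850.

7446 ± 1850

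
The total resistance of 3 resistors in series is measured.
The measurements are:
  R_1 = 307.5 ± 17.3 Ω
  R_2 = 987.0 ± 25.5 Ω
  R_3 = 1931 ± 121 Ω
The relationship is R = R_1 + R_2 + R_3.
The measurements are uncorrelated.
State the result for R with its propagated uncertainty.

For a sum/difference, combine absolute errors in quadrature:
  (δR_1)² = 299;  (δR_2)² = 650;  (δR_3)² = 14600
δR = √(15600) = 125 Ω
R = 3226 Ω.

3226 ± 125 Ω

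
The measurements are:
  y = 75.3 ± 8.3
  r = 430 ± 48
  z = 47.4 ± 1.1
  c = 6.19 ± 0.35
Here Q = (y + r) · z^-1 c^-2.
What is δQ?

Let u = y + r = 505. δu = √(δy² + δr²) = √(68.9 + 2300) = 48.7, so δu/u = 0.0964.
Q is then a monomial in u, z, c:
δQ/Q = √((δu/u)² + (-1·δz/z)² + (-2·δc/c)²) = √(0.00929 + 0.000539 + 0.0128) = 0.150
Q = 0.278, so δQ = 0.150 × 0.278 = 0.0418.

0.0418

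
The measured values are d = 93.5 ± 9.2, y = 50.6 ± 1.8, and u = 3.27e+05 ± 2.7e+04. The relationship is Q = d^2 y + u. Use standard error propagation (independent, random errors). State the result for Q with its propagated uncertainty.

Let p = d^2·y = 4.42e+05. δp/p = √((2·δd/d)² + (1·δy/y)²) = √(0.0387 + 0.00127) = 0.200, so δp = 88500.
Q = p + u: δQ = √(δp² + δu²) = √(7.83e+09 + 7.29e+08) = 92500
Q = 7.69e+05.

(7.69 ± 0.925) × 10^5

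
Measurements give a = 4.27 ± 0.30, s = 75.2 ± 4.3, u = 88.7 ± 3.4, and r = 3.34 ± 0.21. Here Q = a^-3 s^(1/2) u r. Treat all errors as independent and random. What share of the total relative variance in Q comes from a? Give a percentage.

87.7%

(δQ/Q)² = (-3·δa/a)² + (½·δs/s)² + (1·δu/u)² + (1·δr/r)²
  a term: (-3×0.0703)² = 0.0444
  s term: (0.5×0.0572)² = 0.000817
  u term: (1×0.0383)² = 0.00147
  r term: (1×0.0629)² = 0.00395
Total = 0.0507. Share from a = 0.0444/0.0507 = 0.877.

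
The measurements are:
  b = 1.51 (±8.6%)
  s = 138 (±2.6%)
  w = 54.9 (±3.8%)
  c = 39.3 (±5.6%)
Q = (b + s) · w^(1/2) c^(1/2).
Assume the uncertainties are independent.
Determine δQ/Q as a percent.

Let u = b + s = 140. δu = √(δb² + δs²) = √(0.0169 + 12.9) = 3.59, so δu/u = 0.0257.
Q is then a monomial in u, w, c:
δQ/Q = √((δu/u)² + (½·δw/w)² + (½·δc/c)²) = √(0.000662 + 0.000361 + 0.000784) = 0.0425

4.25%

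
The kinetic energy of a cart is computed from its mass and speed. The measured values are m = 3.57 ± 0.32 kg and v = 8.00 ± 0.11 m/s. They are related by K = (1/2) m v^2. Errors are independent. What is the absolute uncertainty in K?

Each factor contributes (exponent × relative error)² to (δK/K)²:
  (1·δm/m)² = (1×0.0896)² = 0.00803;  (2·δv/v)² = (2×0.0138)² = 0.000756
δK/K = √(0.00879) = 0.0938
K = 114 J, so δK = 0.0938 × 114 = 10.7 J.

10.7 J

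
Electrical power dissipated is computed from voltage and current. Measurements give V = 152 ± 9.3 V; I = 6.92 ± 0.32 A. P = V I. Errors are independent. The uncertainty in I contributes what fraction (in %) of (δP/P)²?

(δP/P)² = (1·δV/V)² + (1·δI/I)²
  V term: (1×0.0612)² = 0.00374
  I term: (1×0.0462)² = 0.00214
Total = 0.00588. Share from I = 0.00214/0.00588 = 0.364.

36.4%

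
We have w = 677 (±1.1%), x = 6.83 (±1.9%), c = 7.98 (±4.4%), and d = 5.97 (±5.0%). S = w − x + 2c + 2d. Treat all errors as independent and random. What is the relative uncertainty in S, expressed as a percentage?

Each term contributes (cᵢ δxᵢ)² to (δS)²:
  (δw)² = 55.5;  (δx)² = 0.0168;  (2·δc)² = 0.493;  (2·δd)² = 0.356
δS = √(56.3) = 7.50
S = 698, so δS/S = 7.50/698 = 0.0108.

1.08%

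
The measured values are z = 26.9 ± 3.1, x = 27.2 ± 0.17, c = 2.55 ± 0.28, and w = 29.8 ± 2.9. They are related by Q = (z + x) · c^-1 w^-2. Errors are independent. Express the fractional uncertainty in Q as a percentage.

Let u = z + x = 54.1. δu = √(δz² + δx²) = √(9.61 + 0.0289) = 3.10, so δu/u = 0.0574.
Q is then a monomial in u, c, w:
δQ/Q = √((δu/u)² + (-1·δc/c)² + (-2·δw/w)²) = √(0.00329 + 0.0121 + 0.0379) = 0.231

23.1%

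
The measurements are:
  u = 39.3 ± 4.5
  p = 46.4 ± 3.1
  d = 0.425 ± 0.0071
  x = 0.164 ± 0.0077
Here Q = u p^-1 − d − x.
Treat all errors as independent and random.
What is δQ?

0.113

Let w = u·p^-1 = 0.847. δw/w = √((1·δu/u)² + (-1·δp/p)²) = √(0.0131 + 0.00446) = 0.133, so δw = 0.112.
Q = w − d − x: δQ = √(δw² + δd² + δx²) = √(0.0126 + 5.04e-05 + 5.93e-05) = 0.113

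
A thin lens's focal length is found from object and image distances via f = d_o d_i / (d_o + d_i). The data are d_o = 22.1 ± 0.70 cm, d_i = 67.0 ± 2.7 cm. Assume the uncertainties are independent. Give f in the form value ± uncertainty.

∂f/∂d_o = (d_i/(d_o+d_i))² = 0.565;  ∂f/∂d_i = (d_o/(d_o+d_i))² = 0.0615
δf = √((∂f/∂d_o · δd_o)² + (∂f/∂d_i · δd_i)²) = √(0.157 + 0.0276) = 0.429 cm
f = 16.6 cm.

16.6 ± 0.429 cm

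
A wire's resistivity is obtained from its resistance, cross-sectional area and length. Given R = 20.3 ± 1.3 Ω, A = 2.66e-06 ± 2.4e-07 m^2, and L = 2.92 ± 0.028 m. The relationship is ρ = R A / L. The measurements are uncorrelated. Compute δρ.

2.05e-06 Ω·m

ρ is a product of powers, so relative uncertainties combine in quadrature:
  (1·δR/R)² = (1×0.0640)² = 0.00410;  (1·δA/A)² = (1×0.0902)² = 0.00814;  (-1·δL/L)² = (-1×0.00959)² = 9.19e-05
δρ/ρ = √(0.0123) = 0.111
ρ = 1.85e-05 Ω·m, so δρ = 0.111 × 1.85e-05 = 2.05e-06 Ω·m.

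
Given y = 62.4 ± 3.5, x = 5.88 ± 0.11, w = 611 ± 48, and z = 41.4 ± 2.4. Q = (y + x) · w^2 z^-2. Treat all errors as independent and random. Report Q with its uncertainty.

14900 ± 3000

Let u = y + x = 68.3. δu = √(δy² + δx²) = √(12.2 + 0.0121) = 3.50, so δu/u = 0.0513.
Q is then a monomial in u, w, z:
δQ/Q = √((δu/u)² + (2·δw/w)² + (-2·δz/z)²) = √(0.00263 + 0.0247 + 0.0134) = 0.202
Q = 14900, so δQ = 0.202 × 14900 = 3000.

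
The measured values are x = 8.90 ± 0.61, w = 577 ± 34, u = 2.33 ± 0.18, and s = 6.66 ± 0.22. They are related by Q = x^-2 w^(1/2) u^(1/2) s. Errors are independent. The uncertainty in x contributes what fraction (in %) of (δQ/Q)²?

(δQ/Q)² = (-2·δx/x)² + (½·δw/w)² + (½·δu/u)² + (1·δs/s)²
  x term: (-2×0.0685)² = 0.0188
  w term: (0.5×0.0589)² = 0.000868
  u term: (0.5×0.0773)² = 0.00149
  s term: (1×0.0330)² = 0.00109
Total = 0.0222. Share from x = 0.0188/0.0222 = 0.845.

84.5%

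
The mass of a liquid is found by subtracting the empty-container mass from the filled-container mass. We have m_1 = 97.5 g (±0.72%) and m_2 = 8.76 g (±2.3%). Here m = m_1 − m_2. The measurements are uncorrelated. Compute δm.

0.730 g

m is a linear combination, so absolute uncertainties add in quadrature:
  (δm_1)² = 0.493;  (δm_2)² = 0.0406
δm = √(0.533) = 0.730 g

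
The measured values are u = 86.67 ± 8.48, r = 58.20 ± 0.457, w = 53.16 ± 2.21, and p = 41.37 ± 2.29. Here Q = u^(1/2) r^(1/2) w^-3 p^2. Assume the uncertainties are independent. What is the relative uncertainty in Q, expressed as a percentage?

Each factor contributes (exponent × relative error)² to (δQ/Q)²:
  (½·δu/u)² = (0.5×0.0978)² = 0.00239;  (½·δr/r)² = (0.5×0.00785)² = 1.54e-05;  (-3·δw/w)² = (-3×0.0416)² = 0.0156;  (2·δp/p)² = (2×0.0554)² = 0.0123
δQ/Q = √(0.0302) = 0.174

17.4%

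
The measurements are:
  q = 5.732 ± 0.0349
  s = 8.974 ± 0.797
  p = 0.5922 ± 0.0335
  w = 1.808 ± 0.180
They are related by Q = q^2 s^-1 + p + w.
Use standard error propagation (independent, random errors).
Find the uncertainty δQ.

0.376

Let h = q^2·s^-1 = 3.661. δh/h = √((2·δq/q)² + (-1·δs/s)²) = √(0.000148 + 0.00789) = 0.0896, so δh = 0.328.
Q = h + p + w: δQ = √(δh² + δp² + δw²) = √(0.108 + 0.00112 + 0.0324) = 0.376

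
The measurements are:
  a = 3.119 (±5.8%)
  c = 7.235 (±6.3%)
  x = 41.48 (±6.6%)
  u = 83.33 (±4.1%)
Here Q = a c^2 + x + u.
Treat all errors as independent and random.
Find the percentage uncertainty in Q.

Let p = a·c^2 = 163.3. δp/p = √((1·δa/a)² + (2·δc/c)²) = √(0.00336 + 0.0159) = 0.139, so δp = 22.6.
Q = p + x + u: δQ = √(δp² + δx² + δu²) = √(513 + 7.49 + 11.7) = 23.1
Q = 288.1, so δQ/Q = 23.1/288.1 = 0.0801.

8.01%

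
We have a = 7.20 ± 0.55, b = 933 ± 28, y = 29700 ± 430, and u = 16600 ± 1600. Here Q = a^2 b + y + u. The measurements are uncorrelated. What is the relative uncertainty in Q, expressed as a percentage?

8.15%

Let p = a^2·b = 48400. δp/p = √((2·δa/a)² + (1·δb/b)²) = √(0.0233 + 0.000901) = 0.156, so δp = 7530.
Q = p + y + u: δQ = √(δp² + δy² + δu²) = √(5.67e+07 + 1.85e+05 + 2.56e+06) = 7710
Q = 94700, so δQ/Q = 7710/94700 = 0.0815.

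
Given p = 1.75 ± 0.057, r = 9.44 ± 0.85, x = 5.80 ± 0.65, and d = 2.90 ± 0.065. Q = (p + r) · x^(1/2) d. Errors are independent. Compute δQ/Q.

0.0972

Let u = p + r = 11.2. δu = √(δp² + δr²) = √(0.00325 + 0.722) = 0.852, so δu/u = 0.0761.
Q is then a monomial in u, x, d:
δQ/Q = √((δu/u)² + (½·δx/x)² + (1·δd/d)²) = √(0.00580 + 0.00314 + 0.000502) = 0.0972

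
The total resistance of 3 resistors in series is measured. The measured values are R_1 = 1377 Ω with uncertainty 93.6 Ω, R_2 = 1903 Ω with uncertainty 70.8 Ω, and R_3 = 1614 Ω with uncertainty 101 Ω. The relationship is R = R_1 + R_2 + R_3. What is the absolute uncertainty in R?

155 Ω

R is a linear combination, so absolute uncertainties add in quadrature:
  (δR_1)² = 8760;  (δR_2)² = 5010;  (δR_3)² = 10200
δR = √(24000) = 155 Ω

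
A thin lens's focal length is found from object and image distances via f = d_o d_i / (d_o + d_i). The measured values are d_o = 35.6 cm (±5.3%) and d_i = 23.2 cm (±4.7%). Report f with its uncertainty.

∂f/∂d_o = (d_i/(d_o+d_i))² = 0.156;  ∂f/∂d_i = (d_o/(d_o+d_i))² = 0.367
δf = √((∂f/∂d_o · δd_o)² + (∂f/∂d_i · δd_i)²) = √(0.0863 + 0.160) = 0.496 cm
f = 14.0 cm.

14.0 ± 0.496 cm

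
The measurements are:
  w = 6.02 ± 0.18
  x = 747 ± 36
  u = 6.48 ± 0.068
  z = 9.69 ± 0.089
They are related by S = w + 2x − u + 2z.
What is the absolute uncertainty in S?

72.0

For a sum/difference, combine absolute errors in quadrature:
  (δw)² = 0.0324;  (2·δx)² = 5180;  (δu)² = 0.00462;  (2·δz)² = 0.0317
δS = √(5180) = 72.0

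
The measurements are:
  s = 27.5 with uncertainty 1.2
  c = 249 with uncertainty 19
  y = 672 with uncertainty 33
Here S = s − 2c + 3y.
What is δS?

S is a linear combination, so absolute uncertainties add in quadrature:
  (δs)² = 1.44;  (2·δc)² = 1440;  (3·δy)² = 9800
δS = √(11200) = 106

106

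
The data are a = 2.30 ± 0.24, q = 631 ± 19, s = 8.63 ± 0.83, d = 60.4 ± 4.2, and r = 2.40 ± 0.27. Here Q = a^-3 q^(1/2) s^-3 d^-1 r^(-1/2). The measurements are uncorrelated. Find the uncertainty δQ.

Since Q is a product/quotient, work with relative uncertainties:
  (-3·δa/a)² = (-3×0.104)² = 0.0980;  (½·δq/q)² = (0.5×0.0301)² = 0.000227;  (-3·δs/s)² = (-3×0.0962)² = 0.0832;  (-1·δd/d)² = (-1×0.0695)² = 0.00484;  (−½·δr/r)² = (-0.5×0.113)² = 0.00316
δQ/Q = √(0.189) = 0.435
Q = 3.43e-05, so δQ = 0.435 × 3.43e-05 = 1.49e-05.

1.49e-05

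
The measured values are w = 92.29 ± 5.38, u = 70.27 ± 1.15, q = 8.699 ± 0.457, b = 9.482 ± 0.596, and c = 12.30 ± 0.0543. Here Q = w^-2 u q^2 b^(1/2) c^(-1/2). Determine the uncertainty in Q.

Each factor contributes (exponent × relative error)² to (δQ/Q)²:
  (-2·δw/w)² = (-2×0.0583)² = 0.0136;  (1·δu/u)² = (1×0.0164)² = 0.000268;  (2·δq/q)² = (2×0.0525)² = 0.0110;  (½·δb/b)² = (0.5×0.0629)² = 0.000988;  (−½·δc/c)² = (-0.5×0.00441)² = 4.87e-06
δQ/Q = √(0.0259) = 0.161
Q = 0.5481, so δQ = 0.161 × 0.5481 = 0.0882.

0.0882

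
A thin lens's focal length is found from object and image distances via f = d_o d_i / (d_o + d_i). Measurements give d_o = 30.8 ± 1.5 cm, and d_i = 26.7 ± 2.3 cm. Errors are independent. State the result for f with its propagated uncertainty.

∂f/∂d_o = (d_i/(d_o+d_i))² = 0.216;  ∂f/∂d_i = (d_o/(d_o+d_i))² = 0.287
δf = √((∂f/∂d_o · δd_o)² + (∂f/∂d_i · δd_i)²) = √(0.105 + 0.435) = 0.735 cm
f = 14.3 cm.

14.3 ± 0.735 cm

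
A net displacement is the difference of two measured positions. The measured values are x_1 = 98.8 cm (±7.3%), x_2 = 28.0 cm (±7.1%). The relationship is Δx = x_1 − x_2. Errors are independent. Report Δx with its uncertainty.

Sums and differences: (δΔx)² = Σ (cᵢ δxᵢ)².
  (δx_1)² = 52.0;  (δx_2)² = 3.95
δΔx = √(56.0) = 7.48 cm
Δx = 70.8 cm.

70.8 ± 7.48 cm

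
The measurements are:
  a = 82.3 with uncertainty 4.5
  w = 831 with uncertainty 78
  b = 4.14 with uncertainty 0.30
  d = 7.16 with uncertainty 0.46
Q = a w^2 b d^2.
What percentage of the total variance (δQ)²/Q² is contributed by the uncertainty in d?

(δQ/Q)² = (1·δa/a)² + (2·δw/w)² + (1·δb/b)² + (2·δd/d)²
  a term: (1×0.0547)² = 0.00299
  w term: (2×0.0939)² = 0.0352
  b term: (1×0.0725)² = 0.00525
  d term: (2×0.0642)² = 0.0165
Total = 0.0600. Share from d = 0.0165/0.0600 = 0.275.

27.5%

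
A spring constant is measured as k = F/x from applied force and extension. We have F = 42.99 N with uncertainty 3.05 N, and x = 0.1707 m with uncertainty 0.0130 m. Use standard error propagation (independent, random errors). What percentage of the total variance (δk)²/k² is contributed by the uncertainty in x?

(δk/k)² = (1·δF/F)² + (-1·δx/x)²
  F term: (1×0.0709)² = 0.00503
  x term: (-1×0.0762)² = 0.00580
Total = 0.0108. Share from x = 0.00580/0.0108 = 0.535.

53.5%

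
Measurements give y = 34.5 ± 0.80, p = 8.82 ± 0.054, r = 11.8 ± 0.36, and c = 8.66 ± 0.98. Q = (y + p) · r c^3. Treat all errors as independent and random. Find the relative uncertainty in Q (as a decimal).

Let u = y + p = 43.3. δu = √(δy² + δp²) = √(0.640 + 0.00292) = 0.802, so δu/u = 0.0185.
Q is then a monomial in u, r, c:
δQ/Q = √((δu/u)² + (1·δr/r)² + (3·δc/c)²) = √(0.000343 + 0.000931 + 0.115) = 0.341

0.341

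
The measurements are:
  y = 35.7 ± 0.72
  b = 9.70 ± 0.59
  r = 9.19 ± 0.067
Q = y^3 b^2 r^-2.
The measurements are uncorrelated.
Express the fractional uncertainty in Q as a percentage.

Products/powers → add relative errors in quadrature, weighted by exponent:
  (3·δy/y)² = (3×0.0202)² = 0.00366;  (2·δb/b)² = (2×0.0608)² = 0.0148;  (-2·δr/r)² = (-2×0.00729)² = 0.000213
δQ/Q = √(0.0187) = 0.137

13.7%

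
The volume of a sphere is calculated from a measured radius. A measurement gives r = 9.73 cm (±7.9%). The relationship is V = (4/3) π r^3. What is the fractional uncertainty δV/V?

V ∝ r^3, so δV/V = |3| · δr/r = 3 × 0.0790 = 0.237.

0.237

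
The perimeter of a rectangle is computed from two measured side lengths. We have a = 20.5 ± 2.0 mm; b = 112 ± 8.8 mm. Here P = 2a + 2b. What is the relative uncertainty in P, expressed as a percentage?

Sums and differences: (δP)² = Σ (cᵢ δxᵢ)².
  (2·δa)² = 16.0;  (2·δb)² = 310
δP = √(326) = 18.0 mm
P = 265 mm, so δP/P = 18.0/265 = 0.0681.

6.81%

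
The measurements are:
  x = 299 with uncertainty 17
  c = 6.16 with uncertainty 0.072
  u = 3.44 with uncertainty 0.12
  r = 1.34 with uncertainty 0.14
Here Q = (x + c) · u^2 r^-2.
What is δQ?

457

Let w = x + c = 305. δw = √(δx² + δc²) = √(289 + 0.00518) = 17.0, so δw/w = 0.0557.
Q is then a monomial in w, u, r:
δQ/Q = √((δw/w)² + (2·δu/u)² + (-2·δr/r)²) = √(0.00310 + 0.00487 + 0.0437) = 0.227
Q = 2010, so δQ = 0.227 × 2010 = 457.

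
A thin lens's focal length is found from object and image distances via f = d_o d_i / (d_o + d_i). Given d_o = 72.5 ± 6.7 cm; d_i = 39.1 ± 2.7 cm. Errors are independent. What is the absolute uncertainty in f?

∂f/∂d_o = (d_i/(d_o+d_i))² = 0.123;  ∂f/∂d_i = (d_o/(d_o+d_i))² = 0.422
δf = √((∂f/∂d_o · δd_o)² + (∂f/∂d_i · δd_i)²) = √(0.676 + 1.30) = 1.41 cm

1.41 cm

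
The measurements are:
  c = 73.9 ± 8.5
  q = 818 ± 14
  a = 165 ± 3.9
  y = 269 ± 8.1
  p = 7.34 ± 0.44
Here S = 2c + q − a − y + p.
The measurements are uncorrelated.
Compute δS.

23.8

S is a linear combination, so absolute uncertainties add in quadrature:
  (2·δc)² = 289;  (δq)² = 196;  (δa)² = 15.2;  (δy)² = 65.6;  (δp)² = 0.194
δS = √(566) = 23.8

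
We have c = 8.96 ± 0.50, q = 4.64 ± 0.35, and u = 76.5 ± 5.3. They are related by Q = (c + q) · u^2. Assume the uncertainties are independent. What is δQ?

Let w = c + q = 13.6. δw = √(δc² + δq²) = √(0.250 + 0.122) = 0.610, so δw/w = 0.0449.
Q is then a monomial in w, u:
δQ/Q = √((δw/w)² + (2·δu/u)²) = √(0.00201 + 0.0192) = 0.146
Q = 79600, so δQ = 0.146 × 79600 = 11600.

11600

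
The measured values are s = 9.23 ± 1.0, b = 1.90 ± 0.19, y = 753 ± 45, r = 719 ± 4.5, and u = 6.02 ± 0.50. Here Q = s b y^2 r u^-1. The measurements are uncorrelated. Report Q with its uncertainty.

(1.19 ± 0.246) × 10^9

Products/powers → add relative errors in quadrature, weighted by exponent:
  (1·δs/s)² = (1×0.108)² = 0.0117;  (1·δb/b)² = (1×0.100)² = 0.0100;  (2·δy/y)² = (2×0.0598)² = 0.0143;  (1·δr/r)² = (1×0.00626)² = 3.92e-05;  (-1·δu/u)² = (-1×0.0831)² = 0.00690
δQ/Q = √(0.0430) = 0.207
Q = 1.19e+09, so δQ = 0.207 × 1.19e+09 = 2.46e+08.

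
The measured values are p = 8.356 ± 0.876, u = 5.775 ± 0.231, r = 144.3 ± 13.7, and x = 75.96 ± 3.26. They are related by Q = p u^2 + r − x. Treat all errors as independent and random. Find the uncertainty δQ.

Let w = p·u^2 = 278.7. δw/w = √((1·δp/p)² + (2·δu/u)²) = √(0.0110 + 0.00640) = 0.132, so δw = 36.7.
Q = w + r − x: δQ = √(δw² + δr² + δx²) = √(1350 + 188 + 10.6) = 39.4

39.4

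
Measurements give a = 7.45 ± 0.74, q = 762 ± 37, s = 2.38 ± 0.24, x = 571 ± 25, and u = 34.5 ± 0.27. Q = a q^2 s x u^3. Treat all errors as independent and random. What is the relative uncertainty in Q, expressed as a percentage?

Since Q is a product/quotient, work with relative uncertainties:
  (1·δa/a)² = (1×0.0993)² = 0.00987;  (2·δq/q)² = (2×0.0486)² = 0.00943;  (1·δs/s)² = (1×0.101)² = 0.0102;  (1·δx/x)² = (1×0.0438)² = 0.00192;  (3·δu/u)² = (3×0.00783)² = 0.000551
δQ/Q = √(0.0319) = 0.179

17.9%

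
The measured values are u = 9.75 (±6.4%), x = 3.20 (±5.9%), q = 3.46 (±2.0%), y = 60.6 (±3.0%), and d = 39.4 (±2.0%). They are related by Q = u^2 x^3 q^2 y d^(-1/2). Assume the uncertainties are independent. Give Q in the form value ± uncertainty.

For a monomial Q ∝ u^2, x^3, q^2, y, d^(-1/2), fractional errors add in quadrature:
  (2·δu/u)² = (2×0.0640)² = 0.0164;  (3·δx/x)² = (3×0.0590)² = 0.0313;  (2·δq/q)² = (2×0.0200)² = 0.00160;  (1·δy/y)² = (1×0.0300)² = 0.000900;  (−½·δd/d)² = (-0.5×0.0200)² = 0.000100
δQ/Q = √(0.0503) = 0.224
Q = 3.6e+05, so δQ = 0.224 × 3.6e+05 = 80800.

(3.60 ± 0.808) × 10^5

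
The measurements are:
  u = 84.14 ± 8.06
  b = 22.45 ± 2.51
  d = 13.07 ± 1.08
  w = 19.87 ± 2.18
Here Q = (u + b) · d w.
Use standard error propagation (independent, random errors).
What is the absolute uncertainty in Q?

4390

Let h = u + b = 106.6. δh = √(δu² + δb²) = √(65.0 + 6.30) = 8.44, so δh/h = 0.0792.
Q is then a monomial in h, d, w:
δQ/Q = √((δh/h)² + (1·δd/d)² + (1·δw/w)²) = √(0.00627 + 0.00683 + 0.0120) = 0.159
Q = 27680, so δQ = 0.159 × 27680 = 4390.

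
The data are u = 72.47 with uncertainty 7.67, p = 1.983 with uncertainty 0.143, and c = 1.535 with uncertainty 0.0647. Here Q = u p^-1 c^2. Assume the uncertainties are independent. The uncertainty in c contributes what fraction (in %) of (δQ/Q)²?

(δQ/Q)² = (1·δu/u)² + (-1·δp/p)² + (2·δc/c)²
  u term: (1×0.106)² = 0.0112
  p term: (-1×0.0721)² = 0.00520
  c term: (2×0.0421)² = 0.00711
Total = 0.0235. Share from c = 0.00711/0.0235 = 0.302.

30.2%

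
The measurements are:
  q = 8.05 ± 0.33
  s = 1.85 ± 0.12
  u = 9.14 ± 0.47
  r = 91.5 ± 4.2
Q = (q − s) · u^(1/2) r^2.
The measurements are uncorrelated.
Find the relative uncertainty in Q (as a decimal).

Let w = q − s = 6.20. δw = √(δq² + δs²) = √(0.109 + 0.0144) = 0.351, so δw/w = 0.0566.
Q is then a monomial in w, u, r:
δQ/Q = √((δw/w)² + (½·δu/u)² + (2·δr/r)²) = √(0.00321 + 0.000661 + 0.00843) = 0.111

0.111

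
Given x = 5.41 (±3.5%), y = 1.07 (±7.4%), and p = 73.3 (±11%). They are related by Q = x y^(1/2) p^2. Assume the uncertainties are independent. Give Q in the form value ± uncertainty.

30100 ± 6790

Since Q is a product/quotient, work with relative uncertainties:
  (1·δx/x)² = (1×0.0350)² = 0.00123;  (½·δy/y)² = (0.5×0.0740)² = 0.00137;  (2·δp/p)² = (2×0.110)² = 0.0484
δQ/Q = √(0.0510) = 0.226
Q = 30100, so δQ = 0.226 × 30100 = 6790.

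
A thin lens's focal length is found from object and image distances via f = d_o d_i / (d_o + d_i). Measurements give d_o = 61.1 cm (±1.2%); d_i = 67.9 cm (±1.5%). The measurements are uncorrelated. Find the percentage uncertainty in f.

∂f/∂d_o = (d_i/(d_o+d_i))² = 0.277;  ∂f/∂d_i = (d_o/(d_o+d_i))² = 0.224
δf = √((∂f/∂d_o · δd_o)² + (∂f/∂d_i · δd_i)²) = √(0.0413 + 0.0522) = 0.306 cm
f = 32.2 cm, so δf/f = 0.306/32.2 = 0.00951.

0.951%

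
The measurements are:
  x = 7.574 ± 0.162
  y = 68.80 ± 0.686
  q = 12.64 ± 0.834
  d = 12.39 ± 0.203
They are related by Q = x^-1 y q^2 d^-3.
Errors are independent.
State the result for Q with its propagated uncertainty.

For a monomial Q ∝ x^-1, y, q^2, d^-3, fractional errors add in quadrature:
  (-1·δx/x)² = (-1×0.0214)² = 0.000457;  (1·δy/y)² = (1×0.00997)² = 9.94e-05;  (2·δq/q)² = (2×0.0660)² = 0.0174;  (-3·δd/d)² = (-3×0.0164)² = 0.00242
δQ/Q = √(0.0204) = 0.143
Q = 0.7630, so δQ = 0.143 × 0.7630 = 0.109.

0.7630 ± 0.109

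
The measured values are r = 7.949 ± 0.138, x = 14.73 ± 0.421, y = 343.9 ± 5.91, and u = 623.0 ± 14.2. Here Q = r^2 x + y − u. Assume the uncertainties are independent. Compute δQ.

Let p = r^2·x = 930.7. δp/p = √((2·δr/r)² + (1·δx/x)²) = √(0.00121 + 0.000817) = 0.0450, so δp = 41.9.
Q = p + y − u: δQ = √(δp² + δy² + δu²) = √(1750 + 34.9 + 202) = 44.6

44.6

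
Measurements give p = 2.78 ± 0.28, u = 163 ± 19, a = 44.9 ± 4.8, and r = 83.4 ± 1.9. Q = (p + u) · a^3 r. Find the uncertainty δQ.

Let w = p + u = 166. δw = √(δp² + δu²) = √(0.0784 + 361) = 19.0, so δw/w = 0.115.
Q is then a monomial in w, a, r:
δQ/Q = √((δw/w)² + (3·δa/a)² + (1·δr/r)²) = √(0.0131 + 0.103 + 0.000519) = 0.341
Q = 1.25e+09, so δQ = 0.341 × 1.25e+09 = 4.27e+08.

4.27e+08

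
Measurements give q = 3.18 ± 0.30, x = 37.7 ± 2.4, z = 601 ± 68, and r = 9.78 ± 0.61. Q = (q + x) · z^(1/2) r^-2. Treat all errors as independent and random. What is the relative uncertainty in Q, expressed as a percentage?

Let u = q + x = 40.9. δu = √(δq² + δx²) = √(0.0900 + 5.76) = 2.42, so δu/u = 0.0592.
Q is then a monomial in u, z, r:
δQ/Q = √((δu/u)² + (½·δz/z)² + (-2·δr/r)²) = √(0.00350 + 0.00320 + 0.0156) = 0.149

14.9%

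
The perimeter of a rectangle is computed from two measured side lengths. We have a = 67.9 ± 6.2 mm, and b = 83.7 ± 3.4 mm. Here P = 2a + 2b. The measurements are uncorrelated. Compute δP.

For a sum/difference, combine absolute errors in quadrature:
  (2·δa)² = 154;  (2·δb)² = 46.2
δP = √(200) = 14.1 mm

14.1 mm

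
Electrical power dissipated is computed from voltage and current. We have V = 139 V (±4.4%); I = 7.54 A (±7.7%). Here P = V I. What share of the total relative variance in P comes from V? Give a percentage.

(δP/P)² = (1·δV/V)² + (1·δI/I)²
  V term: (1×0.0440)² = 0.00194
  I term: (1×0.0770)² = 0.00593
Total = 0.00787. Share from V = 0.00194/0.00787 = 0.246.

24.6%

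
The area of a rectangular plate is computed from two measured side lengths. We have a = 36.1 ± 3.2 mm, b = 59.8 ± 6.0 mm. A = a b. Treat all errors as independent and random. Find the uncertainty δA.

Since A is a product/quotient, work with relative uncertainties:
  (1·δa/a)² = (1×0.0886)² = 0.00786;  (1·δb/b)² = (1×0.100)² = 0.0101
δA/A = √(0.0179) = 0.134
A = 2160 mm^2, so δA = 0.134 × 2160 = 289 mm^2.

289 mm^2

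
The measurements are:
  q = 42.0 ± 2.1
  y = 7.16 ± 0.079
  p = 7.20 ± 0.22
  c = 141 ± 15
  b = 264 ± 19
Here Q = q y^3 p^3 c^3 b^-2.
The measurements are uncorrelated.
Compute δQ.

8.49e+07

For a monomial Q ∝ q, y^3, p^3, c^3, b^-2, fractional errors add in quadrature:
  (1·δq/q)² = (1×0.0500)² = 0.00250;  (3·δy/y)² = (3×0.0110)² = 0.00110;  (3·δp/p)² = (3×0.0306)² = 0.00840;  (3·δc/c)² = (3×0.106)² = 0.102;  (-2·δb/b)² = (-2×0.0720)² = 0.0207
δQ/Q = √(0.135) = 0.367
Q = 2.31e+08, so δQ = 0.367 × 2.31e+08 = 8.49e+07.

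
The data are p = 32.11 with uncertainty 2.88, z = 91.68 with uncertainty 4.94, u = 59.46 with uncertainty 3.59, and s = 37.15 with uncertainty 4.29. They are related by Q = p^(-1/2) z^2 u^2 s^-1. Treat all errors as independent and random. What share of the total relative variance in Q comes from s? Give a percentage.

32.1%

(δQ/Q)² = (−½·δp/p)² + (2·δz/z)² + (2·δu/u)² + (-1·δs/s)²
  p term: (-0.5×0.0897)² = 0.00201
  z term: (2×0.0539)² = 0.0116
  u term: (2×0.0604)² = 0.0146
  s term: (-1×0.115)² = 0.0133
Total = 0.0415. Share from s = 0.0133/0.0415 = 0.321.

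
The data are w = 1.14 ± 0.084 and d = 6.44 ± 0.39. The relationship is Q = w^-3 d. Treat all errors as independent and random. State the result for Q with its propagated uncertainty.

Relative error in a monomial: (δQ/Q)² = Σ (nᵢ · δxᵢ/xᵢ)².
  (-3·δw/w)² = (-3×0.0737)² = 0.0489;  (1·δd/d)² = (1×0.0606)² = 0.00367
δQ/Q = √(0.0525) = 0.229
Q = 4.35, so δQ = 0.229 × 4.35 = 0.996.

4.35 ± 0.996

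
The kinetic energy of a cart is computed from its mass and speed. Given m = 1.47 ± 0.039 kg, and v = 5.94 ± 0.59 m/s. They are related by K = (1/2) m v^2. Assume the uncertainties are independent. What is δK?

5.20 J

Relative error in a monomial: (δK/K)² = Σ (nᵢ · δxᵢ/xᵢ)².
  (1·δm/m)² = (1×0.0265)² = 0.000704;  (2·δv/v)² = (2×0.0993)² = 0.0395
δK/K = √(0.0402) = 0.200
K = 25.9 J, so δK = 0.200 × 25.9 = 5.20 J.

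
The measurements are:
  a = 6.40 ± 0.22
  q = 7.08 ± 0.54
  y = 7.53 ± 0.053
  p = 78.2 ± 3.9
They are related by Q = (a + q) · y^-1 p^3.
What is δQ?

1.33e+05

Let u = a + q = 13.5. δu = √(δa² + δq²) = √(0.0484 + 0.292) = 0.583, so δu/u = 0.0433.
Q is then a monomial in u, y, p:
δQ/Q = √((δu/u)² + (-1·δy/y)² + (3·δp/p)²) = √(0.00187 + 4.95e-05 + 0.0224) = 0.156
Q = 8.56e+05, so δQ = 0.156 × 8.56e+05 = 1.33e+05.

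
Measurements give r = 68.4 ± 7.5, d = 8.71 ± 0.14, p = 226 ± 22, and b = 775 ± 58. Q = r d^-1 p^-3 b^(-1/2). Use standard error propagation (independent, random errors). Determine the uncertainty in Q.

7.69e-09

Relative error in a monomial: (δQ/Q)² = Σ (nᵢ · δxᵢ/xᵢ)².
  (1·δr/r)² = (1×0.110)² = 0.0120;  (-1·δd/d)² = (-1×0.0161)² = 0.000258;  (-3·δp/p)² = (-3×0.0973)² = 0.0853;  (−½·δb/b)² = (-0.5×0.0748)² = 0.00140
δQ/Q = √(0.0990) = 0.315
Q = 2.44e-08, so δQ = 0.315 × 2.44e-08 = 7.69e-09.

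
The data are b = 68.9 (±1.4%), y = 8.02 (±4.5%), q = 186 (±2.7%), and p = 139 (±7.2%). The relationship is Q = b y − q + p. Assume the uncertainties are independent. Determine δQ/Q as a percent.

5.61%

Let w = b·y = 553. δw/w = √((1·δb/b)² + (1·δy/y)²) = √(0.000196 + 0.00202) = 0.0471, so δw = 26.0.
Q = w − q + p: δQ = √(δw² + δq² + δp²) = √(678 + 25.2 + 100) = 28.3
Q = 506, so δQ/Q = 28.3/506 = 0.0561.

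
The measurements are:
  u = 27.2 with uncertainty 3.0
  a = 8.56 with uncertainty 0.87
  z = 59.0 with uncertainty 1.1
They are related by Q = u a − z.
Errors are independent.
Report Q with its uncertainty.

174 ± 34.9

Let p = u·a = 233. δp/p = √((1·δu/u)² + (1·δa/a)²) = √(0.0122 + 0.0103) = 0.150, so δp = 34.9.
Q = p − z: δQ = √(δp² + δz²) = √(1220 + 1.21) = 34.9
Q = 174.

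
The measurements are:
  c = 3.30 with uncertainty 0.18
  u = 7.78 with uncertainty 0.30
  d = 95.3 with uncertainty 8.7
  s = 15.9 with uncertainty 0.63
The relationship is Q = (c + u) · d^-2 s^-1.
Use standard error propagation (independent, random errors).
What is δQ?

Let w = c + u = 11.1. δw = √(δc² + δu²) = √(0.0324 + 0.0900) = 0.350, so δw/w = 0.0316.
Q is then a monomial in w, d, s:
δQ/Q = √((δw/w)² + (-2·δd/d)² + (-1·δs/s)²) = √(0.000997 + 0.0333 + 0.00157) = 0.189
Q = 7.67e-05, so δQ = 0.189 × 7.67e-05 = 1.45e-05.

1.45e-05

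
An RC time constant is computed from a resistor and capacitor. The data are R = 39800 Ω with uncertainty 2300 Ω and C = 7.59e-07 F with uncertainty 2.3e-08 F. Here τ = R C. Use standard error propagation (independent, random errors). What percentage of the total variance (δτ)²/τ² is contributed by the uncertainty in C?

21.6%

(δτ/τ)² = (1·δR/R)² + (1·δC/C)²
  R term: (1×0.0578)² = 0.00334
  C term: (1×0.0303)² = 0.000918
Total = 0.00426. Share from C = 0.000918/0.00426 = 0.216.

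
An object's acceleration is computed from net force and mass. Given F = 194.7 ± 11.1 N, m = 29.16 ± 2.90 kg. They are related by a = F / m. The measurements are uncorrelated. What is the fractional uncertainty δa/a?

Products/powers → add relative errors in quadrature, weighted by exponent:
  (1·δF/F)² = (1×0.0570)² = 0.00325;  (-1·δm/m)² = (-1×0.0995)² = 0.00989
δa/a = √(0.0131) = 0.115

0.115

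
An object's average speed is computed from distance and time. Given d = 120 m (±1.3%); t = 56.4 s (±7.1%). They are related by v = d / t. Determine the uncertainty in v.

0.154 m/s

v is a product of powers, so relative uncertainties combine in quadrature:
  (1·δd/d)² = (1×0.0130)² = 0.000169;  (-1·δt/t)² = (-1×0.0710)² = 0.00504
δv/v = √(0.00521) = 0.0722
v = 2.13 m/s, so δv = 0.0722 × 2.13 = 0.154 m/s.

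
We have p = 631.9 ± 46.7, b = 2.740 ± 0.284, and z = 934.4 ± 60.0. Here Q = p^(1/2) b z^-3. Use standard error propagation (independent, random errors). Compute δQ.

Products/powers → add relative errors in quadrature, weighted by exponent:
  (½·δp/p)² = (0.5×0.0739)² = 0.00137;  (1·δb/b)² = (1×0.104)² = 0.0107;  (-3·δz/z)² = (-3×0.0642)² = 0.0371
δQ/Q = √(0.0492) = 0.222
Q = 8.443e-08, so δQ = 0.222 × 8.443e-08 = 1.87e-08.

1.87e-08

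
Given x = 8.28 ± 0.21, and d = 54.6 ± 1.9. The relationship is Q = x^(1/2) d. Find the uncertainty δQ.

Products/powers → add relative errors in quadrature, weighted by exponent:
  (½·δx/x)² = (0.5×0.0254)² = 0.000161;  (1·δd/d)² = (1×0.0348)² = 0.00121
δQ/Q = √(0.00137) = 0.0370
Q = 157, so δQ = 0.0370 × 157 = 5.82.

5.82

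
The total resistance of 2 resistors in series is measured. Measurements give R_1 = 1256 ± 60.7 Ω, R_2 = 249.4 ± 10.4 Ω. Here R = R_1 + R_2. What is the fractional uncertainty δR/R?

0.0409

R is a linear combination, so absolute uncertainties add in quadrature:
  (δR_1)² = 3680;  (δR_2)² = 108
δR = √(3790) = 61.6 Ω
R = 1505 Ω, so δR/R = 61.6/1505 = 0.0409.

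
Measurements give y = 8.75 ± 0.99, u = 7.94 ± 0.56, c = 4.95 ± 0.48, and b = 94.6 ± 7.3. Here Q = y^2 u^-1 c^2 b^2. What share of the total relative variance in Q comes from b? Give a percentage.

(δQ/Q)² = (2·δy/y)² + (-1·δu/u)² + (2·δc/c)² + (2·δb/b)²
  y term: (2×0.113)² = 0.0512
  u term: (-1×0.0705)² = 0.00497
  c term: (2×0.0970)² = 0.0376
  b term: (2×0.0772)² = 0.0238
Total = 0.118. Share from b = 0.0238/0.118 = 0.203.

20.3%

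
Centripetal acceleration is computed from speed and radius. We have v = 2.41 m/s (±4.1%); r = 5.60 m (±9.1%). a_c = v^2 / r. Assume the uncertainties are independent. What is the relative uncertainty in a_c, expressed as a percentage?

Products/powers → add relative errors in quadrature, weighted by exponent:
  (2·δv/v)² = (2×0.0410)² = 0.00672;  (-1·δr/r)² = (-1×0.0910)² = 0.00828
δa_c/a_c = √(0.0150) = 0.122

12.2%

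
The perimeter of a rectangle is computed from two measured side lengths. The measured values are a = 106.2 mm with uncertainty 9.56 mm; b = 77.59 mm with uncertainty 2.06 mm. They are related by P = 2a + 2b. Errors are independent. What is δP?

19.6 mm

Absolute uncertainties add in quadrature for a linear combination:
  (2·δa)² = 366;  (2·δb)² = 17.0
δP = √(383) = 19.6 mm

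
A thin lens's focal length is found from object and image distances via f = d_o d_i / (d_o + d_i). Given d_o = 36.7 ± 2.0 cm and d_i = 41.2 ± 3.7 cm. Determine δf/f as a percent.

∂f/∂d_o = (d_i/(d_o+d_i))² = 0.280;  ∂f/∂d_i = (d_o/(d_o+d_i))² = 0.222
δf = √((∂f/∂d_o · δd_o)² + (∂f/∂d_i · δd_i)²) = √(0.313 + 0.674) = 0.994 cm
f = 19.4 cm, so δf/f = 0.994/19.4 = 0.0512.

5.12%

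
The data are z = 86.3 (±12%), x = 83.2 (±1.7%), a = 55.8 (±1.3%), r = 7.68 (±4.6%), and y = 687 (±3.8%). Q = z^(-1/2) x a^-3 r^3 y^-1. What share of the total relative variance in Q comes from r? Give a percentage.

(δQ/Q)² = (−½·δz/z)² + (1·δx/x)² + (-3·δa/a)² + (3·δr/r)² + (-1·δy/y)²
  z term: (-0.5×0.120)² = 0.00360
  x term: (1×0.0170)² = 0.000289
  a term: (-3×0.0130)² = 0.00152
  r term: (3×0.0460)² = 0.0190
  y term: (-1×0.0380)² = 0.00144
Total = 0.0259. Share from r = 0.0190/0.0259 = 0.735.

73.5%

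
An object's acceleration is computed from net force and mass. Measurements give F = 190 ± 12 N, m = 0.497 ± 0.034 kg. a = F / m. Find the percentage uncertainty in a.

Since a is a product/quotient, work with relative uncertainties:
  (1·δF/F)² = (1×0.0632)² = 0.00399;  (-1·δm/m)² = (-1×0.0684)² = 0.00468
δa/a = √(0.00867) = 0.0931

9.31%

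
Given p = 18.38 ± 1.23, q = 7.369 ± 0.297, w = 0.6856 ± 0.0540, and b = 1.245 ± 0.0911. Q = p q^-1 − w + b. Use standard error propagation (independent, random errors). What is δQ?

Let h = p·q^-1 = 2.494. δh/h = √((1·δp/p)² + (-1·δq/q)²) = √(0.00448 + 0.00162) = 0.0781, so δh = 0.195.
Q = h − w + b: δQ = √(δh² + δw² + δb²) = √(0.0380 + 0.00292 + 0.00830) = 0.222

0.222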